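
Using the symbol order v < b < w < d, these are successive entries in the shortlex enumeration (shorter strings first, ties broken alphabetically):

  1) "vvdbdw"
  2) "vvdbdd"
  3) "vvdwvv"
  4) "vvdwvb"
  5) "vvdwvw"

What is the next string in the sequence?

vvdwvd

Find the rightmost character of vvdwvw below d, bump it to the next letter, and reset everything to its right to v.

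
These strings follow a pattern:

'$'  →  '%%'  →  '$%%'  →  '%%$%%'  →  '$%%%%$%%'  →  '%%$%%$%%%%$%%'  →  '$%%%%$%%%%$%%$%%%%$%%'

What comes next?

This is a Fibonacci-style word recurrence s(k) = s(k−2)·s(k−1): e.g. $·%% = $%%.
So term 8 is %%$%%$%%%%$%%·$%%%%$%%%%$%%$%%%%$%%.

%%$%%$%%%%$%%$%%%%$%%%%$%%$%%%%$%%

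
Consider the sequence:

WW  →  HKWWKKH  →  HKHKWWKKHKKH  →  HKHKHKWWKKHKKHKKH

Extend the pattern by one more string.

Each term wraps the previous one in HK on the left and KKH on the right.
One more step from HKHKHKWWKKHKKHKKH gives the answer.

HKHKHKHKWWKKHKKHKKHKKH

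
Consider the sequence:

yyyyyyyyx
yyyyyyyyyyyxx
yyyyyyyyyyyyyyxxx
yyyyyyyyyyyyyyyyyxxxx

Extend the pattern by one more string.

yyyyyyyyyyyyyyyyyyyyxxxxx

Reading off run lengths: y runs 8, 11, 14, 17; x runs 1, 2, 3, 4 — each is linear in n, where the shown terms are n = 2, 3, 4, 5.
For the next term, n = 6, so the run lengths are 20, 5.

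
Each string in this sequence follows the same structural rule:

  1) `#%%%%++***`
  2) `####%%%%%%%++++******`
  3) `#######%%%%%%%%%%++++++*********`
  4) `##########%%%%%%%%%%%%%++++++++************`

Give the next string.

Reading off run lengths: # runs 1, 4, 7, 10; % runs 4, 7, 10, 13; + runs 2, 4, 6, 8; * runs 3, 6, 9, 12 — each is linear in n (n = 1, 2, …).
Setting n = 5 gives 13, 16, 10, 15 characters in each block.

#############%%%%%%%%%%%%%%%%++++++++++***************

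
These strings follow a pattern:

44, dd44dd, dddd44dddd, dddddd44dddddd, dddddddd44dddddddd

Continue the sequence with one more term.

Every step adds dd to the front and dd to the end of the previous string.
Applying this once more to dddddddd44dddddddd:

dddddddddd44dddddddddd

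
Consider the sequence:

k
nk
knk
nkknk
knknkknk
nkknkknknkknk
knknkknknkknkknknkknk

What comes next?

From term 3 onward, concatenate the second-to-last term with the last: k·nk = knk, nk·knk = nkknk, …
The next term joins nkknkknknkknk and knknkknknkknkknknkknk.

nkknkknknkknkknknkknknkknkknknkknk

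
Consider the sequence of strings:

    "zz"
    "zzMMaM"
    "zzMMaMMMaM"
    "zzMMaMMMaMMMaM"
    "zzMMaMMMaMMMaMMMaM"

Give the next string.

zzMMaMMMaMMMaMMMaMMMaM

Each term is the previous one with MMaM appended.
One more step from zzMMaMMMaMMMaMMMaM gives the answer.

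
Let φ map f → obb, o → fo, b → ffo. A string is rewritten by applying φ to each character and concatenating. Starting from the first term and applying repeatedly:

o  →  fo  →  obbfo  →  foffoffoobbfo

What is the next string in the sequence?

obbfoobbobbfoobbobbfofoffoffoobbfo

Replace each of the 13 characters of foffoffoobbfo in place — obb fo obb obb fo obb obb fo fo ffo ffo obb fo — and concatenate.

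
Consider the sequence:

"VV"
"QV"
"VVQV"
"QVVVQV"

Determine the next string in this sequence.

VVQVQVVVQV

From term 3 onward, concatenate the second-to-last term with the last: VV·QV = VVQV, QV·VVQV = QVVVQV, …
The next term joins VVQV and QVVVQV.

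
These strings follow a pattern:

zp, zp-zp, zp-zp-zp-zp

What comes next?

zp-zp-zp-zp-zp-zp-zp-zp

s(k+1) = s(k)·-·s(k) — each term doubles the last with '-' between the halves.
So the next term is two copies of zp-zp-zp-zp with '-' between the halves.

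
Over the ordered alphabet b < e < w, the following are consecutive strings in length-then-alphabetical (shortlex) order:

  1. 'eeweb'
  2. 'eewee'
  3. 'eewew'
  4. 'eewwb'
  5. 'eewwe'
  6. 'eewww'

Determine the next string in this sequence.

The successor of eewww increments the rightmost position that isn't already w and resets every position after it to b.

ewbbb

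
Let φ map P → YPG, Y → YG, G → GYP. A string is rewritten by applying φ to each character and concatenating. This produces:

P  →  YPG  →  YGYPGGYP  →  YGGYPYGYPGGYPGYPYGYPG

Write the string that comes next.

Replace each of the 21 characters of YGGYPYGYPGGYPGYPYGYPG in place — YG GYP GYP YG YPG YG GYP YG YPG GYP GYP YG YPG GYP YG YPG YG GYP YG YPG GYP — and concatenate.

YGGYPGYPYGYPGYGGYPYGYPGGYPGYPYGYPGGYPYGYPGYGGYPYGYPGGYP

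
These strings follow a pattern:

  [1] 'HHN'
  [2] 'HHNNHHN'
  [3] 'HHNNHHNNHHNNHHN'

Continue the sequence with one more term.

s(k+1) = s(k)·N·s(k) — each term doubles the last with 'N' between the halves.
Doubling HHNNHHNNHHNNHHN with 'N' between the halves:

HHNNHHNNHHNNHHNNHHNNHHNNHHNNHHN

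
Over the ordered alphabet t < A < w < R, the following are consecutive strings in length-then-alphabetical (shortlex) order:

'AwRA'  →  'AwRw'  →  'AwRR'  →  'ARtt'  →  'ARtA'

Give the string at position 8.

Advancing 3 positions from ARtA through ARtA → ARtw → ARtR reaches term 8.

ARAt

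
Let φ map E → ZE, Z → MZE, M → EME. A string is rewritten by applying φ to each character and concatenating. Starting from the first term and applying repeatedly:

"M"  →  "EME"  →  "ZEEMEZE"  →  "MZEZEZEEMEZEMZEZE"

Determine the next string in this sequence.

EMEMZEZEMZEZEMZEZEZEEMEZEMZEZEEMEMZEZEMZEZE

Applying the rule to each of the 17 symbols of MZEZEZEEMEZEMZEZE gives the pieces EME MZE ZE MZE ZE MZE ZE ZE EME ZE MZE ZE EME MZE ZE MZE ZE, which concatenate to the answer.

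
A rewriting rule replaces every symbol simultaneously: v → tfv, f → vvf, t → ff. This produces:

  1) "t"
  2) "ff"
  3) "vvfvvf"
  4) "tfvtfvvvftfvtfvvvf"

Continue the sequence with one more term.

Rewriting the 18 symbols of tfvtfvvvftfvtfvvvf one by one yields ff vvf tfv ff vvf tfv tfv tfv vvf ff vvf tfv ff vvf tfv tfv tfv vvf; concatenated:

ffvvftfvffvvftfvtfvtfvvvfffvvftfvffvvftfvtfvtfvvvf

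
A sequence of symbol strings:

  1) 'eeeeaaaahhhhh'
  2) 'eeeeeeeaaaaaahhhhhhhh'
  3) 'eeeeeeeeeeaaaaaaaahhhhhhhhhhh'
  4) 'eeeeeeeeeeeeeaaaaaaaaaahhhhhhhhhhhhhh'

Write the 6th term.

Each string has the form e^{3n+1} a^{2n+2} h^{3n+2} (n = 1, 2, …).
For term 6, n = 6, so the run lengths are 19, 14, 20.

eeeeeeeeeeeeeeeeeeeaaaaaaaaaaaaaahhhhhhhhhhhhhhhhhhhh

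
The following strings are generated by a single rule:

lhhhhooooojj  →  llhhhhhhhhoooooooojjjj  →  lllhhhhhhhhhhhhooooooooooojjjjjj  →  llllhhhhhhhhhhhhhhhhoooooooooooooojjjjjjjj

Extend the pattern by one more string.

lllllhhhhhhhhhhhhhhhhhhhhooooooooooooooooojjjjjjjjjj

The n-th term is n l's then 4n h's then 3n+2 o's then 2n j's (n = 1, 2, …).
Setting n = 5 gives 5, 20, 17, 10 characters in each block.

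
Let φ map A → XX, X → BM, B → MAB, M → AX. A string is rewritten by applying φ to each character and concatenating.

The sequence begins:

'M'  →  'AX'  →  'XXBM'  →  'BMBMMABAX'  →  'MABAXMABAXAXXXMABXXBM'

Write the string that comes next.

Applying the rule to each of the 21 symbols of MABAXMABAXAXXXMABXXBM gives the pieces AX XX MAB XX BM AX XX MAB XX BM XX BM BM BM AX XX MAB BM BM MAB AX, which concatenate to the answer.

AXXXMABXXBMAXXXMABXXBMXXBMBMBMAXXXMABBMBMMABAX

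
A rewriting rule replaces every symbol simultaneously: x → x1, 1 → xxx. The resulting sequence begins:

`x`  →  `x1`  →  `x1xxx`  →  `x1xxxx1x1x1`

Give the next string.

x1xxxx1x1x1x1xxxx1xxxx1xxx

Expanding x1xxxx1x1x1: x→x1, 1→xxx, x→x1, x→x1, x→x1, x→x1, 1→xxx, x→x1, 1→xxx, x→x1, 1→xxx. Concatenated: x1 xxx x1 x1 x1 x1 xxx x1 xxx x1 xxx.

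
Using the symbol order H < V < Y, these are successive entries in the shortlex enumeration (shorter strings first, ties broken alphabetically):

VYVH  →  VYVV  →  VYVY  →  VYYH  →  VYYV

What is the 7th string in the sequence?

YHHH

Continuing the enumeration 2 steps past VYYV: VYYV → VYYY → (answer).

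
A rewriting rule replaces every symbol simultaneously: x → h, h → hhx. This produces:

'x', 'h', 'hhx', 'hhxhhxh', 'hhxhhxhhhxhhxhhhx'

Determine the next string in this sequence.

Rewriting the 17 symbols of hhxhhxhhhxhhxhhhx one by one yields hhx hhx h hhx hhx h hhx hhx hhx h hhx hhx h hhx hhx hhx h; concatenated:

hhxhhxhhhxhhxhhhxhhxhhxhhhxhhxhhhxhhxhhxh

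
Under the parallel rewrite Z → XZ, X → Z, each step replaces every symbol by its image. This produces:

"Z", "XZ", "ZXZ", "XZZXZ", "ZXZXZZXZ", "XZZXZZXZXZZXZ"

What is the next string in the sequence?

φ(XZZXZZXZXZZXZ) expands symbol-by-symbol to Z XZ XZ Z XZ XZ Z XZ Z XZ XZ Z XZ; joining the 13 pieces gives the next term.

ZXZXZZXZXZZXZZXZXZZXZ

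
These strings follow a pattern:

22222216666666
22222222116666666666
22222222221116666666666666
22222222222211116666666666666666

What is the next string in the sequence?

Each string has the form 2^{2n} 1^{n-2} 6^{3n-2}, where the shown terms are n = 3, 4, 5, 6.
At n = 7 the blocks have lengths 14, 5, 19.

22222222222222111116666666666666666666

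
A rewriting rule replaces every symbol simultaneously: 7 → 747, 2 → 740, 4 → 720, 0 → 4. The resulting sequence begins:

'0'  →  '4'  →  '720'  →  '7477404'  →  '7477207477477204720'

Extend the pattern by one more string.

747720747747740474772074774772074774774047207477404

Replace each of the 19 characters of 7477207477477204720 in place — 747 720 747 747 740 4 747 720 747 747 720 747 747 740 4 720 747 740 4 — and concatenate.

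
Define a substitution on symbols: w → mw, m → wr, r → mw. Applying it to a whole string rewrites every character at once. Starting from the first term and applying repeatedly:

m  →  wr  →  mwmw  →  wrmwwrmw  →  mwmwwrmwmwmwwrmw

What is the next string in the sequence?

Replace each of the 16 characters of mwmwwrmwmwmwwrmw in place — wr mw wr mw mw mw wr mw wr mw wr mw mw mw wr mw — and concatenate.

wrmwwrmwmwmwwrmwwrmwwrmwmwmwwrmw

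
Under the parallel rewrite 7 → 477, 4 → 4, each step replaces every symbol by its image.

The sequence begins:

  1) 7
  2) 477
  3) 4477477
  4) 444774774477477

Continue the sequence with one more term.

Rewriting the 15 symbols of 444774774477477 one by one yields 4 4 4 477 477 4 477 477 4 4 477 477 4 477 477; concatenated:

4444774774477477444774774477477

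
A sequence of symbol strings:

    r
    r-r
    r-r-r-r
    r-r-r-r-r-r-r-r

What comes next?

r-r-r-r-r-r-r-r-r-r-r-r-r-r-r-r

Every step duplicates the string with '-' between the halves.
So the next term is two copies of r-r-r-r-r-r-r-r with '-' between the halves.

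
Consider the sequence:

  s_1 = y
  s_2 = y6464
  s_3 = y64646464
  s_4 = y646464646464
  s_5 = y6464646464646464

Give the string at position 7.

Each term is the previous one with 6464 appended.
From y6464646464646464, 2 further steps: y6464646464646464 → y64646464646464646464 → (answer).

y646464646464646464646464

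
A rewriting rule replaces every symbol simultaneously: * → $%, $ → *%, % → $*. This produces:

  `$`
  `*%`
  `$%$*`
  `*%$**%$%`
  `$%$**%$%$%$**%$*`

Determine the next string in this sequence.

*%$**%$%$%$**%$**%$**%$%$%$**%$%

φ($%$**%$%$%$**%$*) expands symbol-by-symbol to *% $* *% $% $% $* *% $* *% $* *% $% $% $* *% $%; joining the 16 pieces gives the next term.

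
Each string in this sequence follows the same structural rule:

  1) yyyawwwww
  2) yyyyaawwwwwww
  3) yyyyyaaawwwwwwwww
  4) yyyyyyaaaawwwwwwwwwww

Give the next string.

yyyyyyyaaaaawwwwwwwwwwwww

The n-th term is n+1 y's then n-1 a's then 2n+1 w's, where the shown terms are n = 2, 3, 4, 5.
For the next term, n = 6, so the run lengths are 7, 5, 13.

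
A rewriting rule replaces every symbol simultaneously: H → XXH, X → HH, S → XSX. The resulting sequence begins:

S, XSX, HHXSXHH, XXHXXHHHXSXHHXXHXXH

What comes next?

φ(XXHXXHHHXSXHHXXHXXH) expands symbol-by-symbol to HH HH XXH HH HH XXH XXH XXH HH XSX HH XXH XXH HH HH XXH HH HH XXH; joining the 19 pieces gives the next term.

HHHHXXHHHHHXXHXXHXXHHHXSXHHXXHXXHHHHHXXHHHHHXXH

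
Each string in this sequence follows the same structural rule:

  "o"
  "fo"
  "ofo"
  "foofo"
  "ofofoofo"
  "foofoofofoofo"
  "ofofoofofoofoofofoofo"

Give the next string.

Each term (from the third on) is the two preceding terms concatenated in order: term 3 = o·fo = ofo.
So term 8 is foofoofofoofo·ofofoofofoofoofofoofo.

foofoofofoofoofofoofofoofoofofoofo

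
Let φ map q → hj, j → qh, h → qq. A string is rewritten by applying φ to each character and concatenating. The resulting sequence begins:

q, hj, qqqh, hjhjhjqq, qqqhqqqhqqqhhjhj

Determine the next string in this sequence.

Applying the rule to each of the 16 symbols of qqqhqqqhqqqhhjhj gives the pieces hj hj hj qq hj hj hj qq hj hj hj qq qq qh qq qh, which concatenate to the answer.

hjhjhjqqhjhjhjqqhjhjhjqqqqqhqqqh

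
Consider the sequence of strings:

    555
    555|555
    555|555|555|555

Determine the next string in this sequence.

555|555|555|555|555|555|555|555

Every step duplicates the string with '|' between the halves.
One more doubling of 555|555|555|555 gives the answer.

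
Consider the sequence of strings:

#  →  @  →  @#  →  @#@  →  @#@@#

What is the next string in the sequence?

@#@@#@#@

Each term (from the third on) is the previous term followed by the one before it: term 3 = @·# = @#.
The next term joins @#@@# and @#@.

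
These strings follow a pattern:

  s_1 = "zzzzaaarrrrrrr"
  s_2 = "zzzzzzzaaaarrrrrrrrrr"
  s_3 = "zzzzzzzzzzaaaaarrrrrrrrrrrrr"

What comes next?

zzzzzzzzzzzzzaaaaaarrrrrrrrrrrrrrrr

Each string has the form z^{3n-2} a^{n+1} r^{3n+1}, where the shown terms are n = 2, 3, 4.
Setting n = 5 gives 13, 6, 16 characters in each block.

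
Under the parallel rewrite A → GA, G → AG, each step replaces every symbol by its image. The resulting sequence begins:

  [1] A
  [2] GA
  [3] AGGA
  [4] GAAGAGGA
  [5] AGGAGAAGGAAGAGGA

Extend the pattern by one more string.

Rewriting the 16 symbols of AGGAGAAGGAAGAGGA one by one yields GA AG AG GA AG GA GA AG AG GA GA AG GA AG AG GA; concatenated:

GAAGAGGAAGGAGAAGAGGAGAAGGAAGAGGA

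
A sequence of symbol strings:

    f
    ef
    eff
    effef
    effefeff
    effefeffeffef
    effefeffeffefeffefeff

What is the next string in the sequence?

From term 3 onward, concatenate the last term with the second-to-last: ef·f = eff, eff·ef = effef, …
So term 8 is effefeffeffefeffefeff·effefeffeffef.

effefeffeffefeffefeffeffefeffeffef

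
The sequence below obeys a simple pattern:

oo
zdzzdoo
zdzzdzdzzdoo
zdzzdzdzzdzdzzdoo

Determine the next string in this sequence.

Each term is the previous one with zdzzd prepended.
Applying this once more to zdzzdzdzzdzdzzdoo:

zdzzdzdzzdzdzzdzdzzdoo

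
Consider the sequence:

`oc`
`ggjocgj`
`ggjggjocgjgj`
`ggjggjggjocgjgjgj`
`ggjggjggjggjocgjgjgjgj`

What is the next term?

Every step adds ggj to the front and gj to the end of the previous string.
One more step from ggjggjggjggjocgjgjgjgj gives the answer.

ggjggjggjggjggjocgjgjgjgjgj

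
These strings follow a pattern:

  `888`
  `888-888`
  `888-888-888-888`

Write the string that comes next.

888-888-888-888-888-888-888-888

Every step duplicates the string with '-' between the halves.
One more doubling of 888-888-888-888 gives the answer.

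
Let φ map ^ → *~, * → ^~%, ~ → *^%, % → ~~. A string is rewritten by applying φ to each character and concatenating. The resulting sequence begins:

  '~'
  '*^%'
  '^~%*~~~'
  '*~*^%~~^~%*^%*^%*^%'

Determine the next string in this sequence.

^~%*^%^~%*~~~*^%*^%*~*^%~~^~%*~~~^~%*~~~^~%*~~~

Applying the rule to each of the 19 symbols of *~*^%~~^~%*^%*^%*^% gives the pieces ^~% *^% ^~% *~ ~~ *^% *^% *~ *^% ~~ ^~% *~ ~~ ^~% *~ ~~ ^~% *~ ~~, which concatenate to the answer.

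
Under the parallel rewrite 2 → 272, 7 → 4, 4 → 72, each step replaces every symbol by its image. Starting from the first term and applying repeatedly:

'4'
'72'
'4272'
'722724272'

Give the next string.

Expanding 722724272: 7→4, 2→272, 2→272, 7→4, 2→272, 4→72, 2→272, 7→4, 2→272. Concatenated: 4 272 272 4 272 72 272 4 272.

42722724272722724272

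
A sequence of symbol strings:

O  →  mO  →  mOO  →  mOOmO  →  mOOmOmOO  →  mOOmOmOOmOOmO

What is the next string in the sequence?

mOOmOmOOmOOmOmOOmOmOO

From term 3 onward, concatenate the last term with the second-to-last: mO·O = mOO, mOO·mO = mOOmO, …
Continuing: mOOmOmOOmOOmO · mOOmOmOO gives term 7.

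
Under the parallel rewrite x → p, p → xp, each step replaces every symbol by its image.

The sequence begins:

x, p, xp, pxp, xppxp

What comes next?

pxpxppxp

Expanding xppxp: x→p, p→xp, p→xp, x→p, p→xp. Concatenated: p xp xp p xp.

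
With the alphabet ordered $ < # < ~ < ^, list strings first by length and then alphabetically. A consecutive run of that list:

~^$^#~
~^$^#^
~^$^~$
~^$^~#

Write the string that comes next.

The successor of ~^$^~# increments the rightmost position that isn't already ^ and resets every position after it to $.

~^$^~~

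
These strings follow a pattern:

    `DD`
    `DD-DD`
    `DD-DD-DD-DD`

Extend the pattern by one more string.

Each string is two copies of the previous one joined by '-'.
One more doubling of DD-DD-DD-DD gives the answer.

DD-DD-DD-DD-DD-DD-DD-DD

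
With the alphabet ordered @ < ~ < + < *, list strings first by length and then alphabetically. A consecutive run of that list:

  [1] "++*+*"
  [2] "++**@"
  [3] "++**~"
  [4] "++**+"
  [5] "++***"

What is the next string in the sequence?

The successor of ++*** increments the rightmost position that isn't already * and resets every position after it to @.

+*@@@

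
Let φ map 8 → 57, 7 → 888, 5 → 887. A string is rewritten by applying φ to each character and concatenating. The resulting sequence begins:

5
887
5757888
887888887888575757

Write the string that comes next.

Rewriting the 18 symbols of 887888887888575757 one by one yields 57 57 888 57 57 57 57 57 888 57 57 57 887 888 887 888 887 888; concatenated:

57578885757575757888575757887888887888887888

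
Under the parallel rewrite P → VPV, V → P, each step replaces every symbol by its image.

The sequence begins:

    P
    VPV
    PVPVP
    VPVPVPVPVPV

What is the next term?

PVPVPVPVPVPVPVPVPVPVP

Rewriting each symbol of VPVPVPVPVPV: V→P, P→VPV, V→P, P→VPV, V→P, P→VPV, V→P, P→VPV, V→P, P→VPV, V→P, which concatenates to P VPV P VPV P VPV P VPV P VPV P.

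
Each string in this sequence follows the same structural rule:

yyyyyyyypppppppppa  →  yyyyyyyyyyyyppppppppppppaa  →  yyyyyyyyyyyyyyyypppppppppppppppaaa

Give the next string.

yyyyyyyyyyyyyyyyyyyyppppppppppppppppppaaaa

Each string has the form y^{4n} p^{3n+3} a^{n-1}, where the shown terms are n = 2, 3, 4.
For the next term, n = 5, so the run lengths are 20, 18, 4.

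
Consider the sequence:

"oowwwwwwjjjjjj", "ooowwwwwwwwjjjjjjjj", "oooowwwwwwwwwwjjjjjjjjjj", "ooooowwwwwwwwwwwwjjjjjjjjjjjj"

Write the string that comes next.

Term n consists of n-1 o's, followed by 2n w's, followed by 2n j's, where the shown terms are n = 3, 4, 5, 6.
For the next term, n = 7, so the run lengths are 6, 14, 14.

oooooowwwwwwwwwwwwwwjjjjjjjjjjjjjj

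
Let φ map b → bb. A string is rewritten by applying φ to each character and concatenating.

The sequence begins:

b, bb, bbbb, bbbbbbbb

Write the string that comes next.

bbbbbbbbbbbbbbbb

Expanding bbbbbbbb: b→bb, b→bb, b→bb, b→bb, b→bb, b→bb, b→bb, b→bb. Concatenated: bb bb bb bb bb bb bb bb.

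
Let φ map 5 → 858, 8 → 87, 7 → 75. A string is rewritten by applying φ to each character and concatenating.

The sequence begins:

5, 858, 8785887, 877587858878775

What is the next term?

Applying the rule to each of the 15 symbols of 877587858878775 gives the pieces 87 75 75 858 87 75 87 858 87 87 75 87 75 75 858, which concatenate to the answer.

877575858877587858878775877575858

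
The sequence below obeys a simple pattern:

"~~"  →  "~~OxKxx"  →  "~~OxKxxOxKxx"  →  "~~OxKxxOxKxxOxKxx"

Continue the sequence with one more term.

~~OxKxxOxKxxOxKxxOxKxx

Every step adds OxKxx to the end: s(k+1) = s(k)·OxKxx.
So the next term is ~~OxKxxOxKxxOxKxx·OxKxx.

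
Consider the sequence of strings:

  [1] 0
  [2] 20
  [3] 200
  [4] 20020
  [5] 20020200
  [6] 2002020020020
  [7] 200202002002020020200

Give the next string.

2002020020020200202002002020020020

This is a Fibonacci-style word recurrence s(k) = s(k−1)·s(k−2): e.g. 20·0 = 200.
Continuing: 200202002002020020200 · 2002020020020 gives term 8.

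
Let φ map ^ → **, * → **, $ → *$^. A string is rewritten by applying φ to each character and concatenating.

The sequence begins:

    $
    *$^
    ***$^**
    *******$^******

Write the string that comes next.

Applying the rule to each of the 15 symbols of *******$^****** gives the pieces ** ** ** ** ** ** ** *$^ ** ** ** ** ** ** **, which concatenate to the answer.

***************$^**************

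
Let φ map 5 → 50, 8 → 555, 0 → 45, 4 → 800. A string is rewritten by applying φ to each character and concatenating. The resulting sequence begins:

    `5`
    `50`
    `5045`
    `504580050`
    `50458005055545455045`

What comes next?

504580050555454550455050508005080050504580050

Applying the rule to each of the 20 symbols of 50458005055545455045 gives the pieces 50 45 800 50 555 45 45 50 45 50 50 50 800 50 800 50 50 45 800 50, which concatenate to the answer.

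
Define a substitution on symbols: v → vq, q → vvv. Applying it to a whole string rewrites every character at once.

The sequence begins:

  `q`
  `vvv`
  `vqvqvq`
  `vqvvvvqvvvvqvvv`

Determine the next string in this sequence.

vqvvvvqvqvqvqvvvvqvqvqvqvvvvqvqvq

φ(vqvvvvqvvvvqvvv) expands symbol-by-symbol to vq vvv vq vq vq vq vvv vq vq vq vq vvv vq vq vq; joining the 15 pieces gives the next term.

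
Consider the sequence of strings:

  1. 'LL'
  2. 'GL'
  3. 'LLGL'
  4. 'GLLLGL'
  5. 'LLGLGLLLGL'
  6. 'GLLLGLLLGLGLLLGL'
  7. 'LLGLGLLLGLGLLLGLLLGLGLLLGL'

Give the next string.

This is a Fibonacci-style word recurrence s(k) = s(k−2)·s(k−1): e.g. LL·GL = LLGL.
Continuing: GLLLGLLLGLGLLLGL · LLGLGLLLGLGLLLGLLLGLGLLLGL gives term 8.

GLLLGLLLGLGLLLGLLLGLGLLLGLGLLLGLLLGLGLLLGL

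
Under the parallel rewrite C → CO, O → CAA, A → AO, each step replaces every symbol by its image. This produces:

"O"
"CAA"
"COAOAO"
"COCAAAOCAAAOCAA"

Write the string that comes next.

φ(COCAAAOCAAAOCAA) expands symbol-by-symbol to CO CAA CO AO AO AO CAA CO AO AO AO CAA CO AO AO; joining the 15 pieces gives the next term.

COCAACOAOAOAOCAACOAOAOAOCAACOAOAO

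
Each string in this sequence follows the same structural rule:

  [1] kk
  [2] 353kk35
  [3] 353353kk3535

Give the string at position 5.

353353353353kk35353535

s(k+1) = 353·s(k)·35, so each term gains 353 as a prefix and 35 as a suffix.
From 353353kk3535, 2 further steps: 353353kk3535 → 353353353kk353535 → (answer).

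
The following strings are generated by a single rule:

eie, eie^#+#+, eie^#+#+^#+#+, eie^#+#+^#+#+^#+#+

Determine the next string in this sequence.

eie^#+#+^#+#+^#+#+^#+#+

The strings grow by a fixed suffix ^#+#+ each time.
One more step from eie^#+#+^#+#+^#+#+ gives the answer.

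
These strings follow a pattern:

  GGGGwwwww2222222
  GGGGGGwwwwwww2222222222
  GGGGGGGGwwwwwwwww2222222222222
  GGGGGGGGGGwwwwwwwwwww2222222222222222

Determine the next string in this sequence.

GGGGGGGGGGGGwwwwwwwwwwwww2222222222222222222

The n-th term is 2n G's then 2n+1 w's then 3n+1 2's, where the shown terms are n = 2, 3, 4, 5.
At n = 6 the blocks have lengths 12, 13, 19.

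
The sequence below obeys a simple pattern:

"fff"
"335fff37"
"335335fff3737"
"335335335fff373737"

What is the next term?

Each term wraps the previous one in 335 on the left and 37 on the right.
One more step from 335335335fff373737 gives the answer.

335335335335fff37373737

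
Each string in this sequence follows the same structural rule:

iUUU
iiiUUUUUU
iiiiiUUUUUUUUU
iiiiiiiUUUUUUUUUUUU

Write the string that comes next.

iiiiiiiiiUUUUUUUUUUUUUUU

Reading off run lengths: i runs 1, 3, 5, 7; U runs 3, 6, 9, 12 — each is linear in n (n = 1, 2, …).
Setting n = 5 gives 9, 15 characters in each block.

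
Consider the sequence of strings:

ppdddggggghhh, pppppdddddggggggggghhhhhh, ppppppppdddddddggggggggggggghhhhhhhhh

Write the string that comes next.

The n-th term is 3n-1 p's then 2n+1 d's then 4n+1 g's then 3n h's (n = 1, 2, …).
At n = 4 the blocks have lengths 11, 9, 17, 12.

pppppppppppdddddddddggggggggggggggggghhhhhhhhhhhh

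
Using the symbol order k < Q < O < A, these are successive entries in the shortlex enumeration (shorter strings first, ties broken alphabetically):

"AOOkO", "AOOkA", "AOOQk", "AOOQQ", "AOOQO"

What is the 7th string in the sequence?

AOOOk

Stepping forward 2 times from AOOQO: AOOQO → AOOQA, then the target.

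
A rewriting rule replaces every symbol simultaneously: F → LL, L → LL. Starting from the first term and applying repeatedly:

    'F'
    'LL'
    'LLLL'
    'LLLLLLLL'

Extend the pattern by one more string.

Expanding LLLLLLLL: L→LL, L→LL, L→LL, L→LL, L→LL, L→LL, L→LL, L→LL. Concatenated: LL LL LL LL LL LL LL LL.

LLLLLLLLLLLLLLLL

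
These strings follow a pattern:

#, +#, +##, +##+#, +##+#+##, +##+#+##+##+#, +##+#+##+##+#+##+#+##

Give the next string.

This is a Fibonacci-style word recurrence s(k) = s(k−1)·s(k−2): e.g. +#·# = +##.
The next term joins +##+#+##+##+#+##+#+## and +##+#+##+##+#.

+##+#+##+##+#+##+#+##+##+#+##+##+#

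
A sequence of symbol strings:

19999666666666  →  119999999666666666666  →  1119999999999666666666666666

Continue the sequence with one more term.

11119999999999999666666666666666666

Each string has the form 1^{n-1} 9^{3n-2} 6^{3n+3}, where the shown terms are n = 2, 3, 4.
For the next term, n = 5, so the run lengths are 4, 13, 18.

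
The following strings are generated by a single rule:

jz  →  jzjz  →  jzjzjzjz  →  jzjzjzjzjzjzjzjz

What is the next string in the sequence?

Every step duplicates the string.
One more doubling of jzjzjzjzjzjzjzjz gives the answer.

jzjzjzjzjzjzjzjzjzjzjzjzjzjzjzjz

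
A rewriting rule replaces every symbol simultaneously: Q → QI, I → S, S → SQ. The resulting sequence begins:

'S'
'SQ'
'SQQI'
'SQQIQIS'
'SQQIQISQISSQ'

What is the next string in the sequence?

Apply φ to SQQIQISQISSQ symbol by symbol: S→SQ, Q→QI, Q→QI, I→S, Q→QI, I→S, S→SQ, Q→QI, I→S, S→SQ, S→SQ, Q→QI; joined: SQ QI QI S QI S SQ QI S SQ SQ QI.

SQQIQISQISSQQISSQSQQI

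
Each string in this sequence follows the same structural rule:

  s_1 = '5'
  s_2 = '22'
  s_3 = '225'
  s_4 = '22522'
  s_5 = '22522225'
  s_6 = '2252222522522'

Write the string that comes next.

225222252252222522225

This is a Fibonacci-style word recurrence s(k) = s(k−1)·s(k−2): e.g. 22·5 = 225.
The next term joins 2252222522522 and 22522225.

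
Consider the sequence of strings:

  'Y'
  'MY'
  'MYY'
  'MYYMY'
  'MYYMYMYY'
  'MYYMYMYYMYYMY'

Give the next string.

MYYMYMYYMYYMYMYYMYMYY

This is a Fibonacci-style word recurrence s(k) = s(k−1)·s(k−2): e.g. MY·Y = MYY.
Continuing: MYYMYMYYMYYMY · MYYMYMYY gives term 7.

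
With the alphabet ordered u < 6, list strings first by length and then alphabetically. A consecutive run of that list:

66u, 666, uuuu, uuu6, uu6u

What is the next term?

Treat uu6u as a base-2 numeral over the given alphabet and add one, carrying through any trailing 6's.

uu66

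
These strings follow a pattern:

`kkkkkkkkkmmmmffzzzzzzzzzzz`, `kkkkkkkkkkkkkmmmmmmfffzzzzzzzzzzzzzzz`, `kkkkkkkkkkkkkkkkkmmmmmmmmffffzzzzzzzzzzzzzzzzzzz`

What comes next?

kkkkkkkkkkkkkkkkkkkkkmmmmmmmmmmfffffzzzzzzzzzzzzzzzzzzzzzzz

The n-th term is 4n+1 k's then 2n m's then n f's then 4n+3 z's, where the shown terms are n = 2, 3, 4.
Setting n = 5 gives 21, 10, 5, 23 characters in each block.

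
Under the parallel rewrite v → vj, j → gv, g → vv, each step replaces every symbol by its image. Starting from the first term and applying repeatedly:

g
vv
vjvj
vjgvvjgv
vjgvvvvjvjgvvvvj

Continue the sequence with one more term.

vjgvvvvjvjvjvjgvvjgvvvvjvjvjvjgv

Applying the rule to each of the 16 symbols of vjgvvvvjvjgvvvvj gives the pieces vj gv vv vj vj vj vj gv vj gv vv vj vj vj vj gv, which concatenate to the answer.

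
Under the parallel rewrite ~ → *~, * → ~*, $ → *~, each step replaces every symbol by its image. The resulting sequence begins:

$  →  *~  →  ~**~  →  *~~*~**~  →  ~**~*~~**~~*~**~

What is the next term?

Rewriting the 16 symbols of ~**~*~~**~~*~**~ one by one yields *~ ~* ~* *~ ~* *~ *~ ~* ~* *~ *~ ~* *~ ~* ~* *~; concatenated:

*~~*~**~~**~*~~*~**~*~~**~~*~**~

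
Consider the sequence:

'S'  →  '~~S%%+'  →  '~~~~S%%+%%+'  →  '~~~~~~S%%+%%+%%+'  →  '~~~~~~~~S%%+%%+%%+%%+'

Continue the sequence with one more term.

Every step adds ~~ to the front and %%+ to the end of the previous string.
So the next term is ~~·~~~~~~~~S%%+%%+%%+%%+·%%+.

~~~~~~~~~~S%%+%%+%%+%%+%%+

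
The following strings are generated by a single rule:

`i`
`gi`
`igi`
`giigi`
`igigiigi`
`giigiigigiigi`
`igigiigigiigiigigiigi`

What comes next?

Each term (from the third on) is the two preceding terms concatenated in order: term 3 = i·gi = igi.
The next term joins giigiigigiigi and igigiigigiigiigigiigi.

giigiigigiigiigigiigigiigiigigiigi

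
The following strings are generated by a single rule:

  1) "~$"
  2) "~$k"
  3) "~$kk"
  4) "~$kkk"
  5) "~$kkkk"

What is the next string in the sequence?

The strings grow by a fixed suffix k each time.
One more step from ~$kkkk gives the answer.

~$kkkkk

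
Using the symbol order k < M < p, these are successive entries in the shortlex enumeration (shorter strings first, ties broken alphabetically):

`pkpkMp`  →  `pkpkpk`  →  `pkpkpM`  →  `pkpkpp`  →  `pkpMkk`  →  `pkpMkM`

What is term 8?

Continuing the enumeration 2 steps past pkpMkM: pkpMkM → pkpMkp → (answer).

pkpMMk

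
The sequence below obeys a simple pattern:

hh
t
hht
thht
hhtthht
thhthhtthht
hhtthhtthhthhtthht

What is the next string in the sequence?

From term 3 onward, concatenate the second-to-last term with the last: hh·t = hht, t·hht = thht, …
So term 8 is thhthhtthht·hhtthhtthhthhtthht.

thhthhtthhthhtthhtthhthhtthht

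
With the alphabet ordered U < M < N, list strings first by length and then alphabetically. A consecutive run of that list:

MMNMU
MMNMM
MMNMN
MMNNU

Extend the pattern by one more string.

Treat MMNNU as a base-3 numeral over the given alphabet and add one, carrying through any trailing N's.

MMNNM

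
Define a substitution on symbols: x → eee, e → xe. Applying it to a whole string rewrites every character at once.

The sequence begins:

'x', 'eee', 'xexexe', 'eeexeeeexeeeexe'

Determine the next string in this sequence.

xexexeeeexexexexeeeexexexexeeeexe

φ(eeexeeeexeeeexe) expands symbol-by-symbol to xe xe xe eee xe xe xe xe eee xe xe xe xe eee xe; joining the 15 pieces gives the next term.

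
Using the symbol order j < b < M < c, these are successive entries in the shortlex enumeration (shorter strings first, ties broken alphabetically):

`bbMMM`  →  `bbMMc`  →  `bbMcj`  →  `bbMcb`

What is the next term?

bbMcM

The successor of bbMcb increments the rightmost position that isn't already c and resets every position after it to j.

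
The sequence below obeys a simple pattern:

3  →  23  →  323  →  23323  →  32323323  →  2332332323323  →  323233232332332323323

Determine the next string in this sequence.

2332332323323323233232332332323323

This is a Fibonacci-style word recurrence s(k) = s(k−2)·s(k−1): e.g. 3·23 = 323.
Continuing: 2332332323323 · 323233232332332323323 gives term 8.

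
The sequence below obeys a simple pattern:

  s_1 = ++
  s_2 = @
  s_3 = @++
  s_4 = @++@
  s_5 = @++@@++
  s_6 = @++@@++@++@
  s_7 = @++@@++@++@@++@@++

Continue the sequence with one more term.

@++@@++@++@@++@@++@++@@++@++@

From term 3 onward, concatenate the last term with the second-to-last: @·++ = @++, @++·@ = @++@, …
The next term joins @++@@++@++@@++@@++ and @++@@++@++@.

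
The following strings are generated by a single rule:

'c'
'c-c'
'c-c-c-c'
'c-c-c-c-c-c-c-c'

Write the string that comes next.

c-c-c-c-c-c-c-c-c-c-c-c-c-c-c-c

Each string is two copies of the previous one joined by '-'.
One more doubling of c-c-c-c-c-c-c-c gives the answer.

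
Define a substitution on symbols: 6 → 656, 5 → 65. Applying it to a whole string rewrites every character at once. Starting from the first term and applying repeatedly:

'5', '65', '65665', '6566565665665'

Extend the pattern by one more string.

6566565665665656656566566565665665

Applying the rule to each of the 13 symbols of 6566565665665 gives the pieces 656 65 656 656 65 656 65 656 656 65 656 656 65, which concatenate to the answer.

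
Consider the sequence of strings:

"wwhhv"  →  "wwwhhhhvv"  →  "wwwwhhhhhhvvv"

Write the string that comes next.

wwwwwhhhhhhhhvvvv

The n-th term is n+1 w's then 2n h's then n v's (n = 1, 2, …).
At n = 4 the blocks have lengths 5, 8, 4.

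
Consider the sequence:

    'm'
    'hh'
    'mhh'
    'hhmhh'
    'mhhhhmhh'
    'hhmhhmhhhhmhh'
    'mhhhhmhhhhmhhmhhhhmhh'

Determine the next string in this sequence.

Each term (from the third on) is the two preceding terms concatenated in order: term 3 = m·hh = mhh.
Continuing: hhmhhmhhhhmhh · mhhhhmhhhhmhhmhhhhmhh gives term 8.

hhmhhmhhhhmhhmhhhhmhhhhmhhmhhhhmhh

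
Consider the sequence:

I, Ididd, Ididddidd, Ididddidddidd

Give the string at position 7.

Ididddidddidddidddidddidd

The strings grow by a fixed suffix didd each time.
From Ididddidddidd, 3 further steps: Ididddidddidd → Ididddidddidddidd → Ididddidddidddidddidd → (answer).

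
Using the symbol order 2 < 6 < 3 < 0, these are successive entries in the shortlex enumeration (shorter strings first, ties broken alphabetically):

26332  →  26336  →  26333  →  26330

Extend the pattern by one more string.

26302

Treat 26330 as a base-4 numeral over the given alphabet and add one, carrying through any trailing 0's.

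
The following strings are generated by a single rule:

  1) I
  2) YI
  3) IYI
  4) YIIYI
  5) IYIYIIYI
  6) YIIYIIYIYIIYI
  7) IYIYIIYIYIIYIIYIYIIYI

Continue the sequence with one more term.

Each term (from the third on) is the two preceding terms concatenated in order: term 3 = I·YI = IYI.
The next term joins YIIYIIYIYIIYI and IYIYIIYIYIIYIIYIYIIYI.

YIIYIIYIYIIYIIYIYIIYIYIIYIIYIYIIYI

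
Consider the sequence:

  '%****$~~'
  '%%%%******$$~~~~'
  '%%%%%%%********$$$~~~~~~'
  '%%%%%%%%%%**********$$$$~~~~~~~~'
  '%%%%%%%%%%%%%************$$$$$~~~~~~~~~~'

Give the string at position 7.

%%%%%%%%%%%%%%%%%%%****************$$$$$$$~~~~~~~~~~~~~~

Term n consists of 3n-2 %'s, followed by 2n+2 *'s, followed by n $'s, followed by 2n ~'s (n = 1, 2, …).
Setting n = 7 gives 19, 16, 7, 14 characters in each block.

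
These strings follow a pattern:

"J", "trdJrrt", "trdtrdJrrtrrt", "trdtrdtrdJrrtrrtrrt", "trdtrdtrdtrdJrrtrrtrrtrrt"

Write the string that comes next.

Every step adds trd to the front and rrt to the end of the previous string.
One more step from trdtrdtrdtrdJrrtrrtrrtrrt gives the answer.

trdtrdtrdtrdtrdJrrtrrtrrtrrtrrt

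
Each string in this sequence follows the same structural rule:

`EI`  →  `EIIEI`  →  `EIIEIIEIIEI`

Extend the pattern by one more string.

EIIEIIEIIEIIEIIEIIEIIEI

Every step duplicates the string with 'I' between the halves.
One more doubling of EIIEIIEIIEI gives the answer.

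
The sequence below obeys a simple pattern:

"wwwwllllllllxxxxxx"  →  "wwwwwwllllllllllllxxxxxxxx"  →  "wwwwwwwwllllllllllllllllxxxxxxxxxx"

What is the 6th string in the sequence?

The n-th term is 2n w's then 4n l's then 2n+2 x's, where the shown terms are n = 2, 3, 4.
Setting n = 7 gives 14, 28, 16 characters in each block.

wwwwwwwwwwwwwwllllllllllllllllllllllllllllxxxxxxxxxxxxxxxx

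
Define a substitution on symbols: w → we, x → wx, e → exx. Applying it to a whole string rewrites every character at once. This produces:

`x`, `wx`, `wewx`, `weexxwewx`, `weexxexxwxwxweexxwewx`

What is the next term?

Rewriting the 21 symbols of weexxexxwxwxweexxwewx one by one yields we exx exx wx wx exx wx wx we wx we wx we exx exx wx wx we exx we wx; concatenated:

weexxexxwxwxexxwxwxwewxwewxweexxexxwxwxweexxwewx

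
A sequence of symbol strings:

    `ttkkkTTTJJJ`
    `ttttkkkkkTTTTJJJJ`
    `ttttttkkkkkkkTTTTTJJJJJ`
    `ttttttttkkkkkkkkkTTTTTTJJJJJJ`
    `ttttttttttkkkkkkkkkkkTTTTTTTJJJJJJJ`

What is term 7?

ttttttttttttttkkkkkkkkkkkkkkkTTTTTTTTTJJJJJJJJJ

The n-th term is 2n t's then 2n+1 k's then n+2 T's then n+2 J's (n = 1, 2, …).
For term 7, n = 7, so the run lengths are 14, 15, 9, 9.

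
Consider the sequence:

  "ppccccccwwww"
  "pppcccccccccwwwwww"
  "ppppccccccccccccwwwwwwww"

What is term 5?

ppppppccccccccccccccccccwwwwwwwwwwww

Term n consists of n p's, followed by 3n c's, followed by 2n w's, where the shown terms are n = 2, 3, 4.
Setting n = 6 gives 6, 18, 12 characters in each block.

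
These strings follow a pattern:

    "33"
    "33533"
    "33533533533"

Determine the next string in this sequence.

33533533533533533533533

Every step duplicates the string with '5' between the halves.
So the next term is two copies of 33533533533 with '5' between the halves.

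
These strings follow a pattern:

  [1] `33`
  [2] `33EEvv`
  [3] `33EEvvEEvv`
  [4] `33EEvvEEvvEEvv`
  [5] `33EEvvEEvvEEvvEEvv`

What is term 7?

Each term is the previous one with EEvv appended.
From 33EEvvEEvvEEvvEEvv, 2 further steps: 33EEvvEEvvEEvvEEvv → 33EEvvEEvvEEvvEEvvEEvv → (answer).

33EEvvEEvvEEvvEEvvEEvvEEvv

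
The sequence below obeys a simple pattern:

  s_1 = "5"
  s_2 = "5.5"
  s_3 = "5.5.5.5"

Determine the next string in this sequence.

s(k+1) = s(k)·.·s(k) — each term doubles the last with '.' between the halves.
Doubling 5.5.5.5 with '.' between the halves:

5.5.5.5.5.5.5.5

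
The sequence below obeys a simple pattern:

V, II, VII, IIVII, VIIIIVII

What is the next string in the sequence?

This is a Fibonacci-style word recurrence s(k) = s(k−2)·s(k−1): e.g. V·II = VII.
Continuing: IIVII · VIIIIVII gives term 6.

IIVIIVIIIIVII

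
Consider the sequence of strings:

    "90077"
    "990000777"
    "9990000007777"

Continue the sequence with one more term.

The n-th term is n 9's then 2n 0's then n+1 7's (n = 1, 2, …).
For the next term, n = 4, so the run lengths are 4, 8, 5.

99990000000077777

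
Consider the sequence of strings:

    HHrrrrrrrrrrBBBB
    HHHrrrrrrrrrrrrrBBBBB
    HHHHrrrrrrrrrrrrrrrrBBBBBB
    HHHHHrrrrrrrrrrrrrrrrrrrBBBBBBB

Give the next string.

The n-th term is n-1 H's then 3n+1 r's then n+1 B's, where the shown terms are n = 3, 4, 5, 6.
At n = 7 the blocks have lengths 6, 22, 8.

HHHHHHrrrrrrrrrrrrrrrrrrrrrrBBBBBBBB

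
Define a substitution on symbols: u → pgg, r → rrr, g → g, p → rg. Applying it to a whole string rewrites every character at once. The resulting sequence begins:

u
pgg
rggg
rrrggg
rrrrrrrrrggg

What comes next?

rrrrrrrrrrrrrrrrrrrrrrrrrrrggg

Apply φ to rrrrrrrrrggg symbol by symbol: r→rrr, r→rrr, r→rrr, r→rrr, r→rrr, r→rrr, r→rrr, r→rrr, r→rrr, g→g, g→g, g→g; joined: rrr rrr rrr rrr rrr rrr rrr rrr rrr g g g.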